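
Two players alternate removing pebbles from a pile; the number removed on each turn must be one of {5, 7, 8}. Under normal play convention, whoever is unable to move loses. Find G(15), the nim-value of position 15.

n :  0  1  2  3  4  5  6  7  8  9 10 11 12 13 14 15
G :  0  0  0  0  0  1  1  1  1  1  2  2  2  0  0  0

0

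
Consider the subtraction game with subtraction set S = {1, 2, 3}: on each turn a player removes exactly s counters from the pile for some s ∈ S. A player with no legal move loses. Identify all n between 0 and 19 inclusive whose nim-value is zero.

n :  0  1  2  3  4  5  6  7  8  9 10 11 12 13 14 15 16 17 18 19
G :  0  1  2  3  0  1  2  3  0  1  2  3  0  1  2  3  0  1  2  3
P-positions are exactly the n with G(n) = 0.

0, 4, 8, 12, 16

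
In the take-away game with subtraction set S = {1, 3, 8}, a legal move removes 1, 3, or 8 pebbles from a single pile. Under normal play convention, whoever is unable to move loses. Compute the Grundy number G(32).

G(0) = 0
G(1) = mex{0} = 1
G(2) = mex{1} = 0
G(3) = mex{0,0} = 1
G(4) = mex{1,1} = 0
G(5) = mex{0,0} = 1
G(6) = mex{1,1} = 0
G(7) = mex{0,0} = 1
G(8) = mex{1,1,0} = 2
G(9) = mex{2,0,1} = 3
G(10) = mex{3,1,0} = 2
G(11) = mex{2,2,1} = 0
G(12) = mex{0,3,0} = 1
G(13) = mex{1,2,1} = 0
G(14) = mex{0,0,0} = 1
G(15) = mex{1,1,1} = 0
G(16) = mex{0,0,2} = 1
G(17) = mex{1,1,3} = 0
G(18) = mex{0,0,2} = 1
G(19) = mex{1,1,0} = 2
G(20) = mex{2,0,1} = 3
G(21) = mex{3,1,0} = 2
G(22) = mex{2,2,1} = 0
G(23) = mex{0,3,0} = 1
G(24) = mex{1,2,1} = 0
G(25) = mex{0,0,0} = 1
G(26) = mex{1,1,1} = 0
G(27) = mex{0,0,2} = 1
G(28) = mex{1,1,3} = 0
G(29) = mex{0,0,2} = 1
G(30) = mex{1,1,0} = 2
G(31) = mex{2,0,1} = 3
G(32) = mex{3,1,0} = 2

2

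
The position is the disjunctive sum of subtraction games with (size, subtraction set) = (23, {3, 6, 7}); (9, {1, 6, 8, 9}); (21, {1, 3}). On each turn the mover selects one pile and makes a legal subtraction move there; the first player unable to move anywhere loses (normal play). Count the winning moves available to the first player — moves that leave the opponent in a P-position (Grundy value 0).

1

Pile A, S = {3, 6, 7}:
G(0) = 0
G(1) = mex{} = 0
G(2) = mex{} = 0
G(3) = mex{0} = 1
G(4) = mex{0} = 1
G(5) = mex{0} = 1
G(6) = mex{1,0} = 2
G(7) = mex{1,0,0} = 2
G(8) = mex{1,0,0} = 2
G(9) = mex{2,1,0} = 3
G(10) = mex{2,1,1} = 0
G(11) = mex{2,1,1} = 0
G(12) = mex{3,2,1} = 0
G(13) = mex{0,2,2} = 1
G(14) = mex{0,2,2} = 1
G(15) = mex{0,3,2} = 1
G(16) = mex{1,0,3} = 2
G(17) = mex{1,0,0} = 2
G(18) = mex{1,0,0} = 2
G(19) = mex{2,1,0} = 3
G(20) = mex{2,1,1} = 0
G(21) = mex{2,1,1} = 0
G(22) = mex{3,2,1} = 0
G(23) = mex{0,2,2} = 1
G_A(23) = 1.
Pile B, S = {1, 6, 8, 9}:
G(0) = 0
G(1) = mex{0} = 1
G(2) = mex{1} = 0
G(3) = mex{0} = 1
G(4) = mex{1} = 0
G(5) = mex{0} = 1
G(6) = mex{1,0} = 2
G(7) = mex{2,1} = 0
G(8) = mex{0,0,0} = 1
G(9) = mex{1,1,1,0} = 2
G_B(9) = 2.
Pile C, S = {1, 3}:
n :  0  1  2  3  4  5  6  7  8  9 10 11 12 13 14 15 16 17 18 19 20 21
G :  0  1  0  1  0  1  0  1  0  1  0  1  0  1  0  1  0  1  0  1  0  1
G_C(21) = 1.
Combined Grundy value = 1 ⊕ 2 ⊕ 1 = 2.
A winning move leaves total XOR = 0, i.e. changes one component's Grundy value g to g ⊕ X where X is the current total.
Pile A: need g' = 1⊕2 = 3. Options: 23−3→G=0, 23−6→G=2, 23−7→G=2. Hits: 0.
Pile B: need g' = 2⊕2 = 0. Options: 9−1→G=1, 9−6→G=1, 9−8→G=1, 9−9→G=0. Hits: 1.
Pile C: need g' = 1⊕2 = 3. Options: 21−1→G=0, 21−3→G=0. Hits: 0.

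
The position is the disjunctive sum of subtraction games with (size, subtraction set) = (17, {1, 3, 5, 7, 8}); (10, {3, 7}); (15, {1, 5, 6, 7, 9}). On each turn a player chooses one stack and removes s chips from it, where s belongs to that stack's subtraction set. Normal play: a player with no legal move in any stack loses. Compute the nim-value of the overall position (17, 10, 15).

1

Stack A, S = {1, 3, 5, 7, 8}:
G(0) = 0
G(1) = mex{0} = 1
G(2) = mex{1} = 0
G(3) = mex{0,0} = 1
G(4) = mex{1,1} = 0
G(5) = mex{0,0,0} = 1
G(6) = mex{1,1,1} = 0
G(7) = mex{0,0,0,0} = 1
G(8) = mex{1,1,1,1,0} = 2
G(9) = mex{2,0,0,0,1} = 3
G(10) = mex{3,1,1,1,0} = 2
G(11) = mex{2,2,0,0,1} = 3
G(12) = mex{3,3,1,1,0} = 2
G(13) = mex{2,2,2,0,1} = 3
G(14) = mex{3,3,3,1,0} = 2
G(15) = mex{2,2,2,2,1} = 0
G(16) = mex{0,3,3,3,2} = 1
G(17) = mex{1,2,2,2,3} = 0
G_A(17) = 0.
Stack B, S = {3, 7}:
G(0) = 0
G(1) = mex{} = 0
G(2) = mex{} = 0
G(3) = mex{0} = 1
G(4) = mex{0} = 1
G(5) = mex{0} = 1
G(6) = mex{1} = 0
G(7) = mex{1,0} = 2
G(8) = mex{1,0} = 2
G(9) = mex{0,0} = 1
G(10) = mex{2,1} = 0
G_B(10) = 0.
Stack C, S = {1, 5, 6, 7, 9}:
n :  0  1  2  3  4  5  6  7  8  9 10 11 12 13 14 15
G :  0  1  0  1  0  1  2  3  2  3  2  3  0  1  0  1
G_C(15) = 1.
Combined Grundy value = 0 ⊕ 0 ⊕ 1 = 1.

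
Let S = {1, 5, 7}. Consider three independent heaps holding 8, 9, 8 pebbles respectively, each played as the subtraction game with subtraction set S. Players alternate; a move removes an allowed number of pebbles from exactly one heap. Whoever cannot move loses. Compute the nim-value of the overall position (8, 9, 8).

All heaps use S = {1, 5, 7}:
G(0) = 0
G(1) = mex{0} = 1
G(2) = mex{1} = 0
G(3) = mex{0} = 1
G(4) = mex{1} = 0
G(5) = mex{0,0} = 1
G(6) = mex{1,1} = 0
G(7) = mex{0,0,0} = 1
G(8) = mex{1,1,1} = 0
G(9) = mex{0,0,0} = 1
Heap A: G(8) = 0.
Heap B: G(9) = 1.
Heap C: G(8) = 0.
Combined Grundy value = 0 ⊕ 1 ⊕ 0 = 1.

1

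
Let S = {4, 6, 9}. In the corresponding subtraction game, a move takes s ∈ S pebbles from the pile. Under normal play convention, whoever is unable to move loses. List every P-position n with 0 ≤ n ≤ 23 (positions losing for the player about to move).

0, 1, 2, 3, 13, 14, 15, 16

G(0) = 0
G(1) = mex{} = 0
G(2) = mex{} = 0
G(3) = mex{} = 0
G(4) = mex{0} = 1
G(5) = mex{0} = 1
G(6) = mex{0,0} = 1
G(7) = mex{0,0} = 1
G(8) = mex{1,0} = 2
G(9) = mex{1,0,0} = 2
G(10) = mex{1,1,0} = 2
G(11) = mex{1,1,0} = 2
G(12) = mex{2,1,0} = 3
G(13) = mex{2,1,1} = 0
G(14) = mex{2,2,1} = 0
G(15) = mex{2,2,1} = 0
G(16) = mex{3,2,1} = 0
G(17) = mex{0,2,2} = 1
G(18) = mex{0,3,2} = 1
G(19) = mex{0,0,2} = 1
G(20) = mex{0,0,2} = 1
G(21) = mex{1,0,3} = 2
G(22) = mex{1,0,0} = 2
G(23) = mex{1,1,0} = 2
P-positions are exactly the n with G(n) = 0.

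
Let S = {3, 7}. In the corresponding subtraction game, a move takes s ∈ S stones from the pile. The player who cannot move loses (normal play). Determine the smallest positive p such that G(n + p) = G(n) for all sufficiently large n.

G(0) = 0
G(1) = mex{} = 0
G(2) = mex{} = 0
G(3) = mex{0} = 1
G(4) = mex{0} = 1
G(5) = mex{0} = 1
G(6) = mex{1} = 0
G(7) = mex{1,0} = 2
G(8) = mex{1,0} = 2
G(9) = mex{0,0} = 1
G(10) = mex{2,1} = 0
G(11) = mex{2,1} = 0
G(12) = mex{1,1} = 0
G(13) = mex{0,0} = 1
G(14) = mex{0,2} = 1
G(15) = mex{0,2} = 1
G(16) = mex{1,1} = 0
G(17) = mex{1,0} = 2
G(18) = mex{1,0} = 2
G(19) = mex{0,0} = 1
G(20) = mex{2,1} = 0
G(21) = mex{2,1} = 0
G(n+10) = G(n) holds for n = 0,…,6 (a full window of length max(S) = 7), so the sequence is purely periodic with period 10.

10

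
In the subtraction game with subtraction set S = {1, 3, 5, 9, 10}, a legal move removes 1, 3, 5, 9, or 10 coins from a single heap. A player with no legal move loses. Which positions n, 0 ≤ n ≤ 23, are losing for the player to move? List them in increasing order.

0, 2, 4, 6, 8, 19, 21, 23

n :  0  1  2  3  4  5  6  7  8  9 10 11 12 13 14 15 16 17 18 19 20 21 22 23
G :  0  1  0  1  0  1  0  1  0  1  2  3  2  3  2  3  2  3  2  0  1  0  1  0
P-positions are exactly the n with G(n) = 0.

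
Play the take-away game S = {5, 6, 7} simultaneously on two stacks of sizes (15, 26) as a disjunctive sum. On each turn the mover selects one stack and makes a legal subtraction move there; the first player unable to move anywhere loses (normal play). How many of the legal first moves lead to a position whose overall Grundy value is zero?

0

All stacks use S = {5, 6, 7}:
n :  0  1  2  3  4  5  6  7  8  9 10 11 12 13 14 15 16 17 18 19 20 21 22 23 24 25 26
G :  0  0  0  0  0  1  1  1  1  1  2  2  0  0  0  0  0  1  1  1  1  1  2  2  0  0  0
Stack A: G(15) = 0.
Stack B: G(26) = 0.
Combined Grundy value = 0 ⊕ 0 = 0.
A winning move leaves total XOR = 0, i.e. changes one component's Grundy value g to g ⊕ X where X is the current total.
Stack A: target g' = 0⊕0 = 0, but every legal move changes the Grundy value (mex property), so 0 moves.
Stack B: target g' = 0⊕0 = 0, but every legal move changes the Grundy value (mex property), so 0 moves.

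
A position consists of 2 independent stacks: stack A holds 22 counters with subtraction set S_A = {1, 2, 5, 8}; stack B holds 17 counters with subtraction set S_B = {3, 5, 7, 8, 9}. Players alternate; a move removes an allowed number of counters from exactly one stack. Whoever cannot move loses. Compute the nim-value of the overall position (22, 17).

0

Stack A, S = {1, 2, 5, 8}:
G(0) = 0
G(1) = mex{0} = 1
G(2) = mex{1,0} = 2
G(3) = mex{2,1} = 0
G(4) = mex{0,2} = 1
G(5) = mex{1,0,0} = 2
G(6) = mex{2,1,1} = 0
G(7) = mex{0,2,2} = 1
G(8) = mex{1,0,0,0} = 2
G(9) = mex{2,1,1,1} = 0
G(10) = mex{0,2,2,2} = 1
G(11) = mex{1,0,0,0} = 2
G(12) = mex{2,1,1,1} = 0
G(13) = mex{0,2,2,2} = 1
G(14) = mex{1,0,0,0} = 2
G(15) = mex{2,1,1,1} = 0
G(16) = mex{0,2,2,2} = 1
G(17) = mex{1,0,0,0} = 2
G(18) = mex{2,1,1,1} = 0
G(19) = mex{0,2,2,2} = 1
G(20) = mex{1,0,0,0} = 2
G(21) = mex{2,1,1,1} = 0
G(22) = mex{0,2,2,2} = 1
G_A(22) = 1.
Stack B, S = {3, 5, 7, 8, 9}:
G(0) = 0
G(1) = mex{} = 0
G(2) = mex{} = 0
G(3) = mex{0} = 1
G(4) = mex{0} = 1
G(5) = mex{0,0} = 1
G(6) = mex{1,0} = 2
G(7) = mex{1,0,0} = 2
G(8) = mex{1,1,0,0} = 2
G(9) = mex{2,1,0,0,0} = 3
G(10) = mex{2,1,1,0,0} = 3
G(11) = mex{2,2,1,1,0} = 3
G(12) = mex{3,2,1,1,1} = 0
G(13) = mex{3,2,2,1,1} = 0
G(14) = mex{3,3,2,2,1} = 0
G(15) = mex{0,3,2,2,2} = 1
G(16) = mex{0,3,3,2,2} = 1
G(17) = mex{0,0,3,3,2} = 1
G_B(17) = 1.
Combined Grundy value = 1 ⊕ 1 = 0.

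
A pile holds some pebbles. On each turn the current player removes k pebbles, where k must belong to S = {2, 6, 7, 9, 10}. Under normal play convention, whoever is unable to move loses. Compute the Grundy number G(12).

n :  0  1  2  3  4  5  6  7  8  9 10 11 12
G :  0  0  1  1  0  0  1  1  2  2  3  3  2

2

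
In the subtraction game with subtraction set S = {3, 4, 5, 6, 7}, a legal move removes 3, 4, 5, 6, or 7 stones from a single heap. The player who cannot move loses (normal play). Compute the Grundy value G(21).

0

G(0) = 0
G(1) = mex{} = 0
G(2) = mex{} = 0
G(3) = mex{0} = 1
G(4) = mex{0,0} = 1
G(5) = mex{0,0,0} = 1
G(6) = mex{1,0,0,0} = 2
G(7) = mex{1,1,0,0,0} = 2
G(8) = mex{1,1,1,0,0} = 2
G(9) = mex{2,1,1,1,0} = 3
G(10) = mex{2,2,1,1,1} = 0
G(11) = mex{2,2,2,1,1} = 0
G(12) = mex{3,2,2,2,1} = 0
G(13) = mex{0,3,2,2,2} = 1
G(14) = mex{0,0,3,2,2} = 1
G(15) = mex{0,0,0,3,2} = 1
G(16) = mex{1,0,0,0,3} = 2
G(17) = mex{1,1,0,0,0} = 2
G(18) = mex{1,1,1,0,0} = 2
G(19) = mex{2,1,1,1,0} = 3
G(20) = mex{2,2,1,1,1} = 0
G(21) = mex{2,2,2,1,1} = 0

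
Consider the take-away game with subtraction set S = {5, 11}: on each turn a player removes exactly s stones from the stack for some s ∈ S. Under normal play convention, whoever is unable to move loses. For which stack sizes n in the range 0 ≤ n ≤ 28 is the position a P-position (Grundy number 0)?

0, 1, 2, 3, 4, 10, 16, 17, 18, 19, 20, 26

G(0) = 0
G(1) = mex{} = 0
G(2) = mex{} = 0
G(3) = mex{} = 0
G(4) = mex{} = 0
G(5) = mex{0} = 1
G(6) = mex{0} = 1
G(7) = mex{0} = 1
G(8) = mex{0} = 1
G(9) = mex{0} = 1
G(10) = mex{1} = 0
G(11) = mex{1,0} = 2
G(12) = mex{1,0} = 2
G(13) = mex{1,0} = 2
G(14) = mex{1,0} = 2
G(15) = mex{0,0} = 1
G(16) = mex{2,1} = 0
G(17) = mex{2,1} = 0
G(18) = mex{2,1} = 0
G(19) = mex{2,1} = 0
G(20) = mex{1,1} = 0
G(21) = mex{0,0} = 1
G(22) = mex{0,2} = 1
G(23) = mex{0,2} = 1
G(24) = mex{0,2} = 1
G(25) = mex{0,2} = 1
G(26) = mex{1,1} = 0
G(27) = mex{1,0} = 2
G(28) = mex{1,0} = 2
P-positions are exactly the n with G(n) = 0.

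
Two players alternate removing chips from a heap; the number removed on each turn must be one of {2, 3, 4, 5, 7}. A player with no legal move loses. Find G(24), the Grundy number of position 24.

n :  0  1  2  3  4  5  6  7  8  9 10 11 12 13 14 15 16 17 18 19 20 21 22 23 24
G :  0  0  1  1  2  2  3  3  4  0  0  1  1  2  2  3  3  4  0  0  1  1  2  2  3

3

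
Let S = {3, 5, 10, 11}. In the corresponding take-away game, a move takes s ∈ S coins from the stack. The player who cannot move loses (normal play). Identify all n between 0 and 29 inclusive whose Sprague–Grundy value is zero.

0, 1, 2, 8, 9, 15, 16, 17, 23, 24

G(0) = 0
G(1) = mex{} = 0
G(2) = mex{} = 0
G(3) = mex{0} = 1
G(4) = mex{0} = 1
G(5) = mex{0,0} = 1
G(6) = mex{1,0} = 2
G(7) = mex{1,0} = 2
G(8) = mex{1,1} = 0
G(9) = mex{2,1} = 0
G(10) = mex{2,1,0} = 3
G(11) = mex{0,2,0,0} = 1
G(12) = mex{0,2,0,0} = 1
G(13) = mex{3,0,1,0} = 2
G(14) = mex{1,0,1,1} = 2
G(15) = mex{1,3,1,1} = 0
G(16) = mex{2,1,2,1} = 0
G(17) = mex{2,1,2,2} = 0
G(18) = mex{0,2,0,2} = 1
G(19) = mex{0,2,0,0} = 1
G(20) = mex{0,0,3,0} = 1
G(21) = mex{1,0,1,3} = 2
G(22) = mex{1,0,1,1} = 2
G(23) = mex{1,1,2,1} = 0
G(24) = mex{2,1,2,2} = 0
G(25) = mex{2,1,0,2} = 3
G(26) = mex{0,2,0,0} = 1
G(27) = mex{0,2,0,0} = 1
G(28) = mex{3,0,1,0} = 2
G(29) = mex{1,0,1,1} = 2
P-positions are exactly the n with G(n) = 0.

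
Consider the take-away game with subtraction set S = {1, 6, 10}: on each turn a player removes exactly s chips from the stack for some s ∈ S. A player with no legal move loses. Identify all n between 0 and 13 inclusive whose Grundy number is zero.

0, 2, 4, 7, 9, 11

n :  0  1  2  3  4  5  6  7  8  9 10 11 12 13
G :  0  1  0  1  0  1  2  0  1  0  1  0  1  2
P-positions are exactly the n with G(n) = 0.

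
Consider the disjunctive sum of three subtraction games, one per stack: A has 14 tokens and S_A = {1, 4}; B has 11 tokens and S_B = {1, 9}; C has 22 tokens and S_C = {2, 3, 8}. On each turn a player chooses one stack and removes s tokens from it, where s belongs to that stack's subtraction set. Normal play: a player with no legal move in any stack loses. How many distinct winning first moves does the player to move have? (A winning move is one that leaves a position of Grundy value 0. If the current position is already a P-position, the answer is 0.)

Stack A, S = {1, 4}:
G(0) = 0
G(1) = mex{0} = 1
G(2) = mex{1} = 0
G(3) = mex{0} = 1
G(4) = mex{1,0} = 2
G(5) = mex{2,1} = 0
G(6) = mex{0,0} = 1
G(7) = mex{1,1} = 0
G(8) = mex{0,2} = 1
G(9) = mex{1,0} = 2
G(10) = mex{2,1} = 0
G(11) = mex{0,0} = 1
G(12) = mex{1,1} = 0
G(13) = mex{0,2} = 1
G(14) = mex{1,0} = 2
G_A(14) = 2.
Stack B, S = {1, 9}:
n :  0  1  2  3  4  5  6  7  8  9 10 11
G :  0  1  0  1  0  1  0  1  0  1  0  1
G_B(11) = 1.
Stack C, S = {2, 3, 8}:
n :  0  1  2  3  4  5  6  7  8  9 10 11 12 13 14 15 16 17 18 19 20 21 22
G :  0  0  1  1  2  0  0  1  1  2  0  0  1  1  2  0  0  1  1  2  0  0  1
G_C(22) = 1.
Combined Grundy value = 2 ⊕ 1 ⊕ 1 = 2.
A winning move leaves total XOR = 0, i.e. changes one component's Grundy value g to g ⊕ X where X is the current total.
Stack A: need g' = 2⊕2 = 0. Options: 14−1→G=1, 14−4→G=0. Hits: 1.
Stack B: need g' = 1⊕2 = 3. Options: 11−1→G=0, 11−9→G=0. Hits: 0.
Stack C: need g' = 1⊕2 = 3. Options: 22−2→G=0, 22−3→G=2, 22−8→G=2. Hits: 0.

1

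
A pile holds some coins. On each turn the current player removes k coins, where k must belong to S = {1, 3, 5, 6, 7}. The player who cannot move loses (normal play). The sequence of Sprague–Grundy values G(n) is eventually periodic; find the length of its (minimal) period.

G(0) = 0
G(1) = mex{0} = 1
G(2) = mex{1} = 0
G(3) = mex{0,0} = 1
G(4) = mex{1,1} = 0
G(5) = mex{0,0,0} = 1
G(6) = mex{1,1,1,0} = 2
G(7) = mex{2,0,0,1,0} = 3
G(8) = mex{3,1,1,0,1} = 2
G(9) = mex{2,2,0,1,0} = 3
G(10) = mex{3,3,1,0,1} = 2
G(11) = mex{2,2,2,1,0} = 3
G(12) = mex{3,3,3,2,1} = 0
G(13) = mex{0,2,2,3,2} = 1
G(14) = mex{1,3,3,2,3} = 0
G(15) = mex{0,0,2,3,2} = 1
G(16) = mex{1,1,3,2,3} = 0
G(17) = mex{0,0,0,3,2} = 1
G(18) = mex{1,1,1,0,3} = 2
G(19) = mex{2,0,0,1,0} = 3
G(20) = mex{3,1,1,0,1} = 2
G(21) = mex{2,2,0,1,0} = 3
G(22) = mex{3,3,1,0,1} = 2
G(23) = mex{2,2,2,1,0} = 3
G(24) = mex{3,3,3,2,1} = 0
G(25) = mex{0,2,2,3,2} = 1
G(n+12) = G(n) holds for n = 0,…,6 (a full window of length max(S) = 7), so the sequence is purely periodic with period 12.

12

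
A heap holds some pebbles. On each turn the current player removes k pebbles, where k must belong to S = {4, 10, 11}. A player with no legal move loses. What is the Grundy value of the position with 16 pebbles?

n :  0  1  2  3  4  5  6  7  8  9 10 11 12 13 14 15 16
G :  0  0  0  0  1  1  1  1  0  0  2  2  1  1  3  0  0

0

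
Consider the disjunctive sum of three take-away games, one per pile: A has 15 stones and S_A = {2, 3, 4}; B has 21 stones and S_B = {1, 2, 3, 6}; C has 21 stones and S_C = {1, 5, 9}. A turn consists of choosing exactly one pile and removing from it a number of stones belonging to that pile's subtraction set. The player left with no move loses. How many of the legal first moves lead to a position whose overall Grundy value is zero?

Pile A, S = {2, 3, 4}:
G(0) = 0
G(1) = mex{} = 0
G(2) = mex{0} = 1
G(3) = mex{0,0} = 1
G(4) = mex{1,0,0} = 2
G(5) = mex{1,1,0} = 2
G(6) = mex{2,1,1} = 0
G(7) = mex{2,2,1} = 0
G(8) = mex{0,2,2} = 1
G(9) = mex{0,0,2} = 1
G(10) = mex{1,0,0} = 2
G(11) = mex{1,1,0} = 2
G(12) = mex{2,1,1} = 0
G(13) = mex{2,2,1} = 0
G(14) = mex{0,2,2} = 1
G(15) = mex{0,0,2} = 1
G_A(15) = 1.
Pile B, S = {1, 2, 3, 6}:
G(0) = 0
G(1) = mex{0} = 1
G(2) = mex{1,0} = 2
G(3) = mex{2,1,0} = 3
G(4) = mex{3,2,1} = 0
G(5) = mex{0,3,2} = 1
G(6) = mex{1,0,3,0} = 2
G(7) = mex{2,1,0,1} = 3
G(8) = mex{3,2,1,2} = 0
G(9) = mex{0,3,2,3} = 1
G(10) = mex{1,0,3,0} = 2
G(11) = mex{2,1,0,1} = 3
G(12) = mex{3,2,1,2} = 0
G(13) = mex{0,3,2,3} = 1
G(14) = mex{1,0,3,0} = 2
G(15) = mex{2,1,0,1} = 3
G(16) = mex{3,2,1,2} = 0
G(17) = mex{0,3,2,3} = 1
G(18) = mex{1,0,3,0} = 2
G(19) = mex{2,1,0,1} = 3
G(20) = mex{3,2,1,2} = 0
G(21) = mex{0,3,2,3} = 1
G_B(21) = 1.
Pile C, S = {1, 5, 9}:
n :  0  1  2  3  4  5  6  7  8  9 10 11 12 13 14 15 16 17 18 19 20 21
G :  0  1  0  1  0  1  0  1  0  1  0  1  0  1  0  1  0  1  0  1  0  1
G_C(21) = 1.
Combined Grundy value = 1 ⊕ 1 ⊕ 1 = 1.
A winning move leaves total XOR = 0, i.e. changes one component's Grundy value g to g ⊕ X where X is the current total.
Pile A: need g' = 1⊕1 = 0. Options: 15−2→G=0, 15−3→G=0, 15−4→G=2. Hits: 2.
Pile B: need g' = 1⊕1 = 0. Options: 21−1→G=0, 21−2→G=3, 21−3→G=2, 21−6→G=3. Hits: 1.
Pile C: need g' = 1⊕1 = 0. Options: 21−1→G=0, 21−5→G=0, 21−9→G=0. Hits: 3.

6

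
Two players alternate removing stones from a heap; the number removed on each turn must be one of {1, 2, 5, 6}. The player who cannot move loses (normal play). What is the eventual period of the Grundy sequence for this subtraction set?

n :  0  1  2  3  4  5  6  7  8  9 10 11 12 13 14 15
G :  0  1  2  0  1  2  3  0  1  2  0  1  2  3  0  1
G(n+7) = G(n) holds for n = 0,…,5 (a full window of length max(S) = 6), so the sequence is purely periodic with period 7.

7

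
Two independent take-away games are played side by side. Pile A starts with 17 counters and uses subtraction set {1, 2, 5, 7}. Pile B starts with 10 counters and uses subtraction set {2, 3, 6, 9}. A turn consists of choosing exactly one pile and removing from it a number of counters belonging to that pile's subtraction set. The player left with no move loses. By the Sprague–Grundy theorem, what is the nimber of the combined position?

Pile A, S = {1, 2, 5, 7}:
n :  0  1  2  3  4  5  6  7  8  9 10 11 12 13 14 15 16 17
G :  0  1  2  0  1  2  0  1  2  0  1  2  0  1  2  0  1  2
G_A(17) = 2.
Pile B, S = {2, 3, 6, 9}:
G(0) = 0
G(1) = mex{} = 0
G(2) = mex{0} = 1
G(3) = mex{0,0} = 1
G(4) = mex{1,0} = 2
G(5) = mex{1,1} = 0
G(6) = mex{2,1,0} = 3
G(7) = mex{0,2,0} = 1
G(8) = mex{3,0,1} = 2
G(9) = mex{1,3,1,0} = 2
G(10) = mex{2,1,2,0} = 3
G_B(10) = 3.
Combined Grundy value = 2 ⊕ 3 = 1.

1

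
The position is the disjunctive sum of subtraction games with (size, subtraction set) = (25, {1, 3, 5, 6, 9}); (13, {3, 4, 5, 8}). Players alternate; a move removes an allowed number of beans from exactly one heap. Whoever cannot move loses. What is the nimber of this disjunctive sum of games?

1

Heap A, S = {1, 3, 5, 6, 9}:
G(0) = 0
G(1) = mex{0} = 1
G(2) = mex{1} = 0
G(3) = mex{0,0} = 1
G(4) = mex{1,1} = 0
G(5) = mex{0,0,0} = 1
G(6) = mex{1,1,1,0} = 2
G(7) = mex{2,0,0,1} = 3
G(8) = mex{3,1,1,0} = 2
G(9) = mex{2,2,0,1,0} = 3
G(10) = mex{3,3,1,0,1} = 2
G(11) = mex{2,2,2,1,0} = 3
G(12) = mex{3,3,3,2,1} = 0
G(13) = mex{0,2,2,3,0} = 1
G(14) = mex{1,3,3,2,1} = 0
G(15) = mex{0,0,2,3,2} = 1
G(16) = mex{1,1,3,2,3} = 0
G(17) = mex{0,0,0,3,2} = 1
G(18) = mex{1,1,1,0,3} = 2
G(19) = mex{2,0,0,1,2} = 3
G(20) = mex{3,1,1,0,3} = 2
G(21) = mex{2,2,0,1,0} = 3
G(22) = mex{3,3,1,0,1} = 2
G(23) = mex{2,2,2,1,0} = 3
G(24) = mex{3,3,3,2,1} = 0
G(25) = mex{0,2,2,3,0} = 1
G_A(25) = 1.
Heap B, S = {3, 4, 5, 8}:
G(0) = 0
G(1) = mex{} = 0
G(2) = mex{} = 0
G(3) = mex{0} = 1
G(4) = mex{0,0} = 1
G(5) = mex{0,0,0} = 1
G(6) = mex{1,0,0} = 2
G(7) = mex{1,1,0} = 2
G(8) = mex{1,1,1,0} = 2
G(9) = mex{2,1,1,0} = 3
G(10) = mex{2,2,1,0} = 3
G(11) = mex{2,2,2,1} = 0
G(12) = mex{3,2,2,1} = 0
G(13) = mex{3,3,2,1} = 0
G_B(13) = 0.
Combined Grundy value = 1 ⊕ 0 = 1.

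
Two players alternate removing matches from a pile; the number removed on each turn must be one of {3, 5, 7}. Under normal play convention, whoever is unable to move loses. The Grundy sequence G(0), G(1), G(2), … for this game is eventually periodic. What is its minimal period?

10

G(0) = 0
G(1) = mex{} = 0
G(2) = mex{} = 0
G(3) = mex{0} = 1
G(4) = mex{0} = 1
G(5) = mex{0,0} = 1
G(6) = mex{1,0} = 2
G(7) = mex{1,0,0} = 2
G(8) = mex{1,1,0} = 2
G(9) = mex{2,1,0} = 3
G(10) = mex{2,1,1} = 0
G(11) = mex{2,2,1} = 0
G(12) = mex{3,2,1} = 0
G(13) = mex{0,2,2} = 1
G(14) = mex{0,3,2} = 1
G(15) = mex{0,0,2} = 1
G(16) = mex{1,0,3} = 2
G(17) = mex{1,0,0} = 2
G(18) = mex{1,1,0} = 2
G(19) = mex{2,1,0} = 3
G(20) = mex{2,1,1} = 0
G(21) = mex{2,2,1} = 0
G(n+10) = G(n) holds for n = 0,…,6 (a full window of length max(S) = 7), so the sequence is purely periodic with period 10.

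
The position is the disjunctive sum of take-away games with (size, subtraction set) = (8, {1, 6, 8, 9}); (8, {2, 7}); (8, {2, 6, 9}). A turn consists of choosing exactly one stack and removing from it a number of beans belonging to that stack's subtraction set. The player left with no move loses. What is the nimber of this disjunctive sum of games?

Stack A, S = {1, 6, 8, 9}:
n : 0 1 2 3 4 5 6 7 8
G : 0 1 0 1 0 1 2 0 1
G_A(8) = 1.
Stack B, S = {2, 7}:
G(0) = 0
G(1) = mex{} = 0
G(2) = mex{0} = 1
G(3) = mex{0} = 1
G(4) = mex{1} = 0
G(5) = mex{1} = 0
G(6) = mex{0} = 1
G(7) = mex{0,0} = 1
G(8) = mex{1,0} = 2
G_B(8) = 2.
Stack C, S = {2, 6, 9}:
G(0) = 0
G(1) = mex{} = 0
G(2) = mex{0} = 1
G(3) = mex{0} = 1
G(4) = mex{1} = 0
G(5) = mex{1} = 0
G(6) = mex{0,0} = 1
G(7) = mex{0,0} = 1
G(8) = mex{1,1} = 0
G_C(8) = 0.
Combined Grundy value = 1 ⊕ 2 ⊕ 0 = 3.

3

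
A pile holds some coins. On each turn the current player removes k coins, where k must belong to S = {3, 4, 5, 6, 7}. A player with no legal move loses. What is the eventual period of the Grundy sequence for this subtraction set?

10

G(0) = 0
G(1) = mex{} = 0
G(2) = mex{} = 0
G(3) = mex{0} = 1
G(4) = mex{0,0} = 1
G(5) = mex{0,0,0} = 1
G(6) = mex{1,0,0,0} = 2
G(7) = mex{1,1,0,0,0} = 2
G(8) = mex{1,1,1,0,0} = 2
G(9) = mex{2,1,1,1,0} = 3
G(10) = mex{2,2,1,1,1} = 0
G(11) = mex{2,2,2,1,1} = 0
G(12) = mex{3,2,2,2,1} = 0
G(13) = mex{0,3,2,2,2} = 1
G(14) = mex{0,0,3,2,2} = 1
G(15) = mex{0,0,0,3,2} = 1
G(16) = mex{1,0,0,0,3} = 2
G(17) = mex{1,1,0,0,0} = 2
G(18) = mex{1,1,1,0,0} = 2
G(19) = mex{2,1,1,1,0} = 3
G(20) = mex{2,2,1,1,1} = 0
G(21) = mex{2,2,2,1,1} = 0
G(n+10) = G(n) holds for n = 0,…,6 (a full window of length max(S) = 7), so the sequence is purely periodic with period 10.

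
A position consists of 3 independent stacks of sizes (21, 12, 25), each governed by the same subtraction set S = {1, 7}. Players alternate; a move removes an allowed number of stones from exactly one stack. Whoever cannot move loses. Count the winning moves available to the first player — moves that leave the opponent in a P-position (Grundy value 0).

0

All stacks use S = {1, 7}:
G(0) = 0
G(1) = mex{0} = 1
G(2) = mex{1} = 0
G(3) = mex{0} = 1
G(4) = mex{1} = 0
G(5) = mex{0} = 1
G(6) = mex{1} = 0
G(7) = mex{0,0} = 1
G(8) = mex{1,1} = 0
G(9) = mex{0,0} = 1
G(10) = mex{1,1} = 0
G(11) = mex{0,0} = 1
G(12) = mex{1,1} = 0
G(13) = mex{0,0} = 1
G(14) = mex{1,1} = 0
G(15) = mex{0,0} = 1
G(16) = mex{1,1} = 0
G(17) = mex{0,0} = 1
G(18) = mex{1,1} = 0
G(19) = mex{0,0} = 1
G(20) = mex{1,1} = 0
G(21) = mex{0,0} = 1
G(22) = mex{1,1} = 0
G(23) = mex{0,0} = 1
G(24) = mex{1,1} = 0
G(25) = mex{0,0} = 1
Stack A: G(21) = 1.
Stack B: G(12) = 0.
Stack C: G(25) = 1.
Combined Grundy value = 1 ⊕ 0 ⊕ 1 = 0.
A winning move leaves total XOR = 0, i.e. changes one component's Grundy value g to g ⊕ X where X is the current total.
Stack A: target g' = 1⊕0 = 1, but every legal move changes the Grundy value (mex property), so 0 moves.
Stack B: target g' = 0⊕0 = 0, but every legal move changes the Grundy value (mex property), so 0 moves.
Stack C: target g' = 1⊕0 = 1, but every legal move changes the Grundy value (mex property), so 0 moves.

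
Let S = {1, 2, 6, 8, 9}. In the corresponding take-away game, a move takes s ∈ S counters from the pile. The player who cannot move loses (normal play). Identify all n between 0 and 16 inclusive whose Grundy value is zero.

n :  0  1  2  3  4  5  6  7  8  9 10 11 12 13 14 15 16
G :  0  1  2  0  1  2  3  0  1  2  0  1  2  3  0  1  2
P-positions are exactly the n with G(n) = 0.

0, 3, 7, 10, 14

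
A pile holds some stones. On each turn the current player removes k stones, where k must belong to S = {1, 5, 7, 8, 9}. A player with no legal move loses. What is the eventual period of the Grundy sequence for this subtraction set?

16

n :  0  1  2  3  4  5  6  7  8  9 10 11 12 13 14 15 16 17 18 19 20 21 22 23 24 25 26 27 28 29 30 31 32 33
G :  0  1  0  1  0  1  0  1  2  3  2  3  2  3  2  3  0  1  0  1  0  1  0  1  2  3  2  3  2  3  2  3  0  1
G(n+16) = G(n) holds for n = 0,…,8 (a full window of length max(S) = 9), so the sequence is purely periodic with period 16.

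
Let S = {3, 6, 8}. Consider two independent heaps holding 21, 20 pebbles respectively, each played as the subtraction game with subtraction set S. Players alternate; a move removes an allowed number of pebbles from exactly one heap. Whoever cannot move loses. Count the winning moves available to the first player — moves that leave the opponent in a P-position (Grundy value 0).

0

All heaps use S = {3, 6, 8}:
n :  0  1  2  3  4  5  6  7  8  9 10 11 12 13 14 15 16 17 18 19 20 21
G :  0  0  0  1  1  1  2  2  2  3  3  0  0  0  1  1  1  2  2  2  3  3
Heap A: G(21) = 3.
Heap B: G(20) = 3.
Combined Grundy value = 3 ⊕ 3 = 0.
A winning move leaves total XOR = 0, i.e. changes one component's Grundy value g to g ⊕ X where X is the current total.
Heap A: target g' = 3⊕0 = 3, but every legal move changes the Grundy value (mex property), so 0 moves.
Heap B: target g' = 3⊕0 = 3, but every legal move changes the Grundy value (mex property), so 0 moves.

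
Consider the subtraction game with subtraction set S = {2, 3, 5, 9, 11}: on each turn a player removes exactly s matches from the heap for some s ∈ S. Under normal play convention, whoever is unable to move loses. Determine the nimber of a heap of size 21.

n :  0  1  2  3  4  5  6  7  8  9 10 11 12 13 14 15 16 17 18 19 20 21
G :  0  0  1  1  2  2  3  0  0  1  1  2  2  3  0  0  1  1  2  2  3  0

0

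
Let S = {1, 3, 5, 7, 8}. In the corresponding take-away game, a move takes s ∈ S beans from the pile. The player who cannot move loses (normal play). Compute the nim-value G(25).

2

G(0) = 0
G(1) = mex{0} = 1
G(2) = mex{1} = 0
G(3) = mex{0,0} = 1
G(4) = mex{1,1} = 0
G(5) = mex{0,0,0} = 1
G(6) = mex{1,1,1} = 0
G(7) = mex{0,0,0,0} = 1
G(8) = mex{1,1,1,1,0} = 2
G(9) = mex{2,0,0,0,1} = 3
G(10) = mex{3,1,1,1,0} = 2
G(11) = mex{2,2,0,0,1} = 3
G(12) = mex{3,3,1,1,0} = 2
G(13) = mex{2,2,2,0,1} = 3
G(14) = mex{3,3,3,1,0} = 2
G(15) = mex{2,2,2,2,1} = 0
G(16) = mex{0,3,3,3,2} = 1
G(17) = mex{1,2,2,2,3} = 0
G(18) = mex{0,0,3,3,2} = 1
G(19) = mex{1,1,2,2,3} = 0
G(20) = mex{0,0,0,3,2} = 1
G(21) = mex{1,1,1,2,3} = 0
G(22) = mex{0,0,0,0,2} = 1
G(23) = mex{1,1,1,1,0} = 2
G(24) = mex{2,0,0,0,1} = 3
G(25) = mex{3,1,1,1,0} = 2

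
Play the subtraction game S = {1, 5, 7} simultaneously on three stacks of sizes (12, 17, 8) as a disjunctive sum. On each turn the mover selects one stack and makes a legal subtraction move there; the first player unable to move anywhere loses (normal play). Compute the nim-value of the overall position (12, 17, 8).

1

All stacks use S = {1, 5, 7}:
n :  0  1  2  3  4  5  6  7  8  9 10 11 12 13 14 15 16 17
G :  0  1  0  1  0  1  0  1  0  1  0  1  0  1  0  1  0  1
Stack A: G(12) = 0.
Stack B: G(17) = 1.
Stack C: G(8) = 0.
Combined Grundy value = 0 ⊕ 1 ⊕ 0 = 1.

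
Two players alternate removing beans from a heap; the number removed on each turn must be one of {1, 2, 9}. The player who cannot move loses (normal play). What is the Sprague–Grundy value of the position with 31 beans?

G(0) = 0
G(1) = mex{0} = 1
G(2) = mex{1,0} = 2
G(3) = mex{2,1} = 0
G(4) = mex{0,2} = 1
G(5) = mex{1,0} = 2
G(6) = mex{2,1} = 0
G(7) = mex{0,2} = 1
G(8) = mex{1,0} = 2
G(9) = mex{2,1,0} = 3
G(10) = mex{3,2,1} = 0
G(11) = mex{0,3,2} = 1
G(12) = mex{1,0,0} = 2
G(13) = mex{2,1,1} = 0
G(14) = mex{0,2,2} = 1
G(15) = mex{1,0,0} = 2
G(16) = mex{2,1,1} = 0
G(17) = mex{0,2,2} = 1
G(18) = mex{1,0,3} = 2
G(19) = mex{2,1,0} = 3
G(20) = mex{3,2,1} = 0
G(21) = mex{0,3,2} = 1
G(22) = mex{1,0,0} = 2
G(23) = mex{2,1,1} = 0
G(24) = mex{0,2,2} = 1
G(25) = mex{1,0,0} = 2
G(26) = mex{2,1,1} = 0
G(27) = mex{0,2,2} = 1
G(28) = mex{1,0,3} = 2
G(29) = mex{2,1,0} = 3
G(30) = mex{3,2,1} = 0
G(31) = mex{0,3,2} = 1

1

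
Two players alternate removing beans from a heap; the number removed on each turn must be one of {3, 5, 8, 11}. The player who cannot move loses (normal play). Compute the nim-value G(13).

4

G(0) = 0
G(1) = mex{} = 0
G(2) = mex{} = 0
G(3) = mex{0} = 1
G(4) = mex{0} = 1
G(5) = mex{0,0} = 1
G(6) = mex{1,0} = 2
G(7) = mex{1,0} = 2
G(8) = mex{1,1,0} = 2
G(9) = mex{2,1,0} = 3
G(10) = mex{2,1,0} = 3
G(11) = mex{2,2,1,0} = 3
G(12) = mex{3,2,1,0} = 4
G(13) = mex{3,2,1,0} = 4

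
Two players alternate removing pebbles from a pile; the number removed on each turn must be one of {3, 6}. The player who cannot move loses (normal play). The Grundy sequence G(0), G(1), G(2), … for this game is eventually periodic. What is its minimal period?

9

G(0) = 0
G(1) = mex{} = 0
G(2) = mex{} = 0
G(3) = mex{0} = 1
G(4) = mex{0} = 1
G(5) = mex{0} = 1
G(6) = mex{1,0} = 2
G(7) = mex{1,0} = 2
G(8) = mex{1,0} = 2
G(9) = mex{2,1} = 0
G(10) = mex{2,1} = 0
G(11) = mex{2,1} = 0
G(12) = mex{0,2} = 1
G(13) = mex{0,2} = 1
G(14) = mex{0,2} = 1
G(15) = mex{1,0} = 2
G(16) = mex{1,0} = 2
G(17) = mex{1,0} = 2
G(18) = mex{2,1} = 0
G(19) = mex{2,1} = 0
G(n+9) = G(n) holds for n = 0,…,5 (a full window of length max(S) = 6), so the sequence is purely periodic with period 9.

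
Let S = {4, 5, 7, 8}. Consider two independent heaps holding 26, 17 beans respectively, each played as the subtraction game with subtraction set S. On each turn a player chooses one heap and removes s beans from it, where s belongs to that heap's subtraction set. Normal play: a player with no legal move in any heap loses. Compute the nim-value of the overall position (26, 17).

All heaps use S = {4, 5, 7, 8}:
n :  0  1  2  3  4  5  6  7  8  9 10 11 12 13 14 15 16 17 18 19 20 21 22 23 24 25 26
G :  0  0  0  0  1  1  1  1  2  2  2  2  0  0  0  0  1  1  1  1  2  2  2  2  0  0  0
Heap A: G(26) = 0.
Heap B: G(17) = 1.
Combined Grundy value = 0 ⊕ 1 = 1.

1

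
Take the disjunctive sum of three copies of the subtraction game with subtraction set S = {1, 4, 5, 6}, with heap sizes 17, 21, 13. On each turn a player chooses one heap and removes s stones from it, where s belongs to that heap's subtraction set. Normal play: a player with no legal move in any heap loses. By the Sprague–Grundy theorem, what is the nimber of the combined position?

All heaps use S = {1, 4, 5, 6}:
n :  0  1  2  3  4  5  6  7  8  9 10 11 12 13 14 15 16 17 18 19 20 21
G :  0  1  0  1  2  3  2  3  4  0  1  0  1  2  3  2  3  4  0  1  0  1
Heap A: G(17) = 4.
Heap B: G(21) = 1.
Heap C: G(13) = 2.
Combined Grundy value = 4 ⊕ 1 ⊕ 2 = 7.

7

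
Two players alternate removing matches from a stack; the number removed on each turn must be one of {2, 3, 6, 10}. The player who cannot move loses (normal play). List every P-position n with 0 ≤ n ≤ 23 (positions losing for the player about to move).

0, 1, 5, 9, 13, 14, 18, 22

G(0) = 0
G(1) = mex{} = 0
G(2) = mex{0} = 1
G(3) = mex{0,0} = 1
G(4) = mex{1,0} = 2
G(5) = mex{1,1} = 0
G(6) = mex{2,1,0} = 3
G(7) = mex{0,2,0} = 1
G(8) = mex{3,0,1} = 2
G(9) = mex{1,3,1} = 0
G(10) = mex{2,1,2,0} = 3
G(11) = mex{0,2,0,0} = 1
G(12) = mex{3,0,3,1} = 2
G(13) = mex{1,3,1,1} = 0
G(14) = mex{2,1,2,2} = 0
G(15) = mex{0,2,0,0} = 1
G(16) = mex{0,0,3,3} = 1
G(17) = mex{1,0,1,1} = 2
G(18) = mex{1,1,2,2} = 0
G(19) = mex{2,1,0,0} = 3
G(20) = mex{0,2,0,3} = 1
G(21) = mex{3,0,1,1} = 2
G(22) = mex{1,3,1,2} = 0
G(23) = mex{2,1,2,0} = 3
P-positions are exactly the n with G(n) = 0.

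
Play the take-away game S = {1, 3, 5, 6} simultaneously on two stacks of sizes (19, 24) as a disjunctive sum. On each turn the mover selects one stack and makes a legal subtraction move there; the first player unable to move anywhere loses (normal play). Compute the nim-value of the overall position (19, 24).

2

All stacks use S = {1, 3, 5, 6}:
n :  0  1  2  3  4  5  6  7  8  9 10 11 12 13 14 15 16 17 18 19 20 21 22 23 24
G :  0  1  0  1  0  1  2  3  2  3  2  0  1  0  1  0  1  2  3  2  3  2  0  1  0
Stack A: G(19) = 2.
Stack B: G(24) = 0.
Combined Grundy value = 2 ⊕ 0 = 2.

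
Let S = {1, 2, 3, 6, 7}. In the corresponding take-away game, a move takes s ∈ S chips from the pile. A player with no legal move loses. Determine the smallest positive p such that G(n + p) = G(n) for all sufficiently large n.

G(0) = 0
G(1) = mex{0} = 1
G(2) = mex{1,0} = 2
G(3) = mex{2,1,0} = 3
G(4) = mex{3,2,1} = 0
G(5) = mex{0,3,2} = 1
G(6) = mex{1,0,3,0} = 2
G(7) = mex{2,1,0,1,0} = 3
G(8) = mex{3,2,1,2,1} = 0
G(9) = mex{0,3,2,3,2} = 1
G(10) = mex{1,0,3,0,3} = 2
G(11) = mex{2,1,0,1,0} = 3
G(12) = mex{3,2,1,2,1} = 0
G(13) = mex{0,3,2,3,2} = 1
G(14) = mex{1,0,3,0,3} = 2
G(n+4) = G(n) holds for n = 0,…,6 (a full window of length max(S) = 7), so the sequence is purely periodic with period 4.

4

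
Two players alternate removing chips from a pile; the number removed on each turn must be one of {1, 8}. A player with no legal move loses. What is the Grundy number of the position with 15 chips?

G(0) = 0
G(1) = mex{0} = 1
G(2) = mex{1} = 0
G(3) = mex{0} = 1
G(4) = mex{1} = 0
G(5) = mex{0} = 1
G(6) = mex{1} = 0
G(7) = mex{0} = 1
G(8) = mex{1,0} = 2
G(9) = mex{2,1} = 0
G(10) = mex{0,0} = 1
G(11) = mex{1,1} = 0
G(12) = mex{0,0} = 1
G(13) = mex{1,1} = 0
G(14) = mex{0,0} = 1
G(15) = mex{1,1} = 0

0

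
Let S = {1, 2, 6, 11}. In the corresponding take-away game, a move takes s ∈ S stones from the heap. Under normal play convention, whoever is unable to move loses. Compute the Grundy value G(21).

2

n :  0  1  2  3  4  5  6  7  8  9 10 11 12 13 14 15 16 17 18 19 20 21
G :  0  1  2  0  1  2  3  0  1  2  0  1  2  3  4  0  1  2  3  0  1  2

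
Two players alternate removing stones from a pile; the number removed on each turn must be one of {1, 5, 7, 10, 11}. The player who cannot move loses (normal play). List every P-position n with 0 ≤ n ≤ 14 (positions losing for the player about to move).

G(0) = 0
G(1) = mex{0} = 1
G(2) = mex{1} = 0
G(3) = mex{0} = 1
G(4) = mex{1} = 0
G(5) = mex{0,0} = 1
G(6) = mex{1,1} = 0
G(7) = mex{0,0,0} = 1
G(8) = mex{1,1,1} = 0
G(9) = mex{0,0,0} = 1
G(10) = mex{1,1,1,0} = 2
G(11) = mex{2,0,0,1,0} = 3
G(12) = mex{3,1,1,0,1} = 2
G(13) = mex{2,0,0,1,0} = 3
G(14) = mex{3,1,1,0,1} = 2
P-positions are exactly the n with G(n) = 0.

0, 2, 4, 6, 8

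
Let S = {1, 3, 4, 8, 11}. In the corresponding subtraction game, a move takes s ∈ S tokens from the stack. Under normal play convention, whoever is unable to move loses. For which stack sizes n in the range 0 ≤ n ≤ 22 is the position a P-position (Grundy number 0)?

0, 2, 7, 9, 14, 16, 21

G(0) = 0
G(1) = mex{0} = 1
G(2) = mex{1} = 0
G(3) = mex{0,0} = 1
G(4) = mex{1,1,0} = 2
G(5) = mex{2,0,1} = 3
G(6) = mex{3,1,0} = 2
G(7) = mex{2,2,1} = 0
G(8) = mex{0,3,2,0} = 1
G(9) = mex{1,2,3,1} = 0
G(10) = mex{0,0,2,0} = 1
G(11) = mex{1,1,0,1,0} = 2
G(12) = mex{2,0,1,2,1} = 3
G(13) = mex{3,1,0,3,0} = 2
G(14) = mex{2,2,1,2,1} = 0
G(15) = mex{0,3,2,0,2} = 1
G(16) = mex{1,2,3,1,3} = 0
G(17) = mex{0,0,2,0,2} = 1
G(18) = mex{1,1,0,1,0} = 2
G(19) = mex{2,0,1,2,1} = 3
G(20) = mex{3,1,0,3,0} = 2
G(21) = mex{2,2,1,2,1} = 0
G(22) = mex{0,3,2,0,2} = 1
P-positions are exactly the n with G(n) = 0.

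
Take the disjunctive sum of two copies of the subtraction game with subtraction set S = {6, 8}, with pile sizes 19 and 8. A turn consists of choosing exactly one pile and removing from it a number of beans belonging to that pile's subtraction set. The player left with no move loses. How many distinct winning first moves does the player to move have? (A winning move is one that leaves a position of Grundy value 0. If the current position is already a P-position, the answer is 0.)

3

All piles use S = {6, 8}:
G(0) = 0
G(1) = mex{} = 0
G(2) = mex{} = 0
G(3) = mex{} = 0
G(4) = mex{} = 0
G(5) = mex{} = 0
G(6) = mex{0} = 1
G(7) = mex{0} = 1
G(8) = mex{0,0} = 1
G(9) = mex{0,0} = 1
G(10) = mex{0,0} = 1
G(11) = mex{0,0} = 1
G(12) = mex{1,0} = 2
G(13) = mex{1,0} = 2
G(14) = mex{1,1} = 0
G(15) = mex{1,1} = 0
G(16) = mex{1,1} = 0
G(17) = mex{1,1} = 0
G(18) = mex{2,1} = 0
G(19) = mex{2,1} = 0
Pile A: G(19) = 0.
Pile B: G(8) = 1.
Combined Grundy value = 0 ⊕ 1 = 1.
A winning move leaves total XOR = 0, i.e. changes one component's Grundy value g to g ⊕ X where X is the current total.
Pile A: need g' = 0⊕1 = 1. Options: 19−6→G=2, 19−8→G=1. Hits: 1.
Pile B: need g' = 1⊕1 = 0. Options: 8−6→G=0, 8−8→G=0. Hits: 2.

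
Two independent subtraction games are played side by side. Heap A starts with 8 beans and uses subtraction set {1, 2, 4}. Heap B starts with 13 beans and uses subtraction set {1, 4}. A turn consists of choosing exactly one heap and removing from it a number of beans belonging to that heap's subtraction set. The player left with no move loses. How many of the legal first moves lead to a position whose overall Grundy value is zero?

3

Heap A, S = {1, 2, 4}:
G(0) = 0
G(1) = mex{0} = 1
G(2) = mex{1,0} = 2
G(3) = mex{2,1} = 0
G(4) = mex{0,2,0} = 1
G(5) = mex{1,0,1} = 2
G(6) = mex{2,1,2} = 0
G(7) = mex{0,2,0} = 1
G(8) = mex{1,0,1} = 2
G_A(8) = 2.
Heap B, S = {1, 4}:
n :  0  1  2  3  4  5  6  7  8  9 10 11 12 13
G :  0  1  0  1  2  0  1  0  1  2  0  1  0  1
G_B(13) = 1.
Combined Grundy value = 2 ⊕ 1 = 3.
A winning move leaves total XOR = 0, i.e. changes one component's Grundy value g to g ⊕ X where X is the current total.
Heap A: need g' = 2⊕3 = 1. Options: 8−1→G=1, 8−2→G=0, 8−4→G=1. Hits: 2.
Heap B: need g' = 1⊕3 = 2. Options: 13−1→G=0, 13−4→G=2. Hits: 1.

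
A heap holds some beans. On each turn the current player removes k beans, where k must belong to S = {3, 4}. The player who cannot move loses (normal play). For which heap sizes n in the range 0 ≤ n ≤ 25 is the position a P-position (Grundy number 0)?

0, 1, 2, 7, 8, 9, 14, 15, 16, 21, 22, 23

n :  0  1  2  3  4  5  6  7  8  9 10 11 12 13 14 15 16 17 18 19 20 21 22 23 24 25
G :  0  0  0  1  1  1  2  0  0  0  1  1  1  2  0  0  0  1  1  1  2  0  0  0  1  1
P-positions are exactly the n with G(n) = 0.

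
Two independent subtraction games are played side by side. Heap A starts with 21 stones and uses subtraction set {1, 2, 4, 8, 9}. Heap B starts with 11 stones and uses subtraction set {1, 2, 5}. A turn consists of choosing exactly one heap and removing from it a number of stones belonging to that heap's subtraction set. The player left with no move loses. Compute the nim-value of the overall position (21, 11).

0

Heap A, S = {1, 2, 4, 8, 9}:
n :  0  1  2  3  4  5  6  7  8  9 10 11 12 13 14 15 16 17 18 19 20 21
G :  0  1  2  0  1  2  0  1  2  3  4  5  3  0  1  2  0  1  2  0  1  2
G_A(21) = 2.
Heap B, S = {1, 2, 5}:
n :  0  1  2  3  4  5  6  7  8  9 10 11
G :  0  1  2  0  1  2  0  1  2  0  1  2
G_B(11) = 2.
Combined Grundy value = 2 ⊕ 2 = 0.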